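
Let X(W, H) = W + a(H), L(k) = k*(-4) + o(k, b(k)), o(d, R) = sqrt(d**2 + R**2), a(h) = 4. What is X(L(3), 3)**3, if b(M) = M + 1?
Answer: -27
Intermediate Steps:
b(M) = 1 + M
o(d, R) = sqrt(R**2 + d**2)
L(k) = sqrt(k**2 + (1 + k)**2) - 4*k (L(k) = k*(-4) + sqrt((1 + k)**2 + k**2) = -4*k + sqrt(k**2 + (1 + k)**2) = sqrt(k**2 + (1 + k)**2) - 4*k)
X(W, H) = 4 + W (X(W, H) = W + 4 = 4 + W)
X(L(3), 3)**3 = (4 + (sqrt(3**2 + (1 + 3)**2) - 4*3))**3 = (4 + (sqrt(9 + 4**2) - 12))**3 = (4 + (sqrt(9 + 16) - 12))**3 = (4 + (sqrt(25) - 12))**3 = (4 + (5 - 12))**3 = (4 - 7)**3 = (-3)**3 = -27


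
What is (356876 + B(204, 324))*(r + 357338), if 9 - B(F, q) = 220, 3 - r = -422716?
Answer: 278219029905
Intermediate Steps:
r = 422719 (r = 3 - 1*(-422716) = 3 + 422716 = 422719)
B(F, q) = -211 (B(F, q) = 9 - 1*220 = 9 - 220 = -211)
(356876 + B(204, 324))*(r + 357338) = (356876 - 211)*(422719 + 357338) = 356665*780057 = 278219029905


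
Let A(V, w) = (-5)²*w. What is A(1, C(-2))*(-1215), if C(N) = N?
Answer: 60750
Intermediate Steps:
A(V, w) = 25*w
A(1, C(-2))*(-1215) = (25*(-2))*(-1215) = -50*(-1215) = 60750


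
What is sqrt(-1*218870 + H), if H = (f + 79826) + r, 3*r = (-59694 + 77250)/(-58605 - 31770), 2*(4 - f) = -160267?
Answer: I*sqrt(76980424216170)/36150 ≈ 242.71*I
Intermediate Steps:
f = 160275/2 (f = 4 - 1/2*(-160267) = 4 + 160267/2 = 160275/2 ≈ 80138.)
r = -5852/90375 (r = ((-59694 + 77250)/(-58605 - 31770))/3 = (17556/(-90375))/3 = (17556*(-1/90375))/3 = (1/3)*(-5852/30125) = -5852/90375 ≈ -0.064752)
H = 28913390921/180750 (H = (160275/2 + 79826) - 5852/90375 = 319927/2 - 5852/90375 = 28913390921/180750 ≈ 1.5996e+5)
sqrt(-1*218870 + H) = sqrt(-1*218870 + 28913390921/180750) = sqrt(-218870 + 28913390921/180750) = sqrt(-10647361579/180750) = I*sqrt(76980424216170)/36150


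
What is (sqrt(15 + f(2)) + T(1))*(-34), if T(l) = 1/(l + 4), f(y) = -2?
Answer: -34/5 - 34*sqrt(13) ≈ -129.39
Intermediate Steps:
T(l) = 1/(4 + l)
(sqrt(15 + f(2)) + T(1))*(-34) = (sqrt(15 - 2) + 1/(4 + 1))*(-34) = (sqrt(13) + 1/5)*(-34) = (1/5 + sqrt(13))*(-34) = -34/5 - 34*sqrt(13)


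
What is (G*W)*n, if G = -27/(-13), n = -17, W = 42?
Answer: -19278/13 ≈ -1482.9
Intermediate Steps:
G = 27/13 (G = -27*(-1/13) = 27/13 ≈ 2.0769)
(G*W)*n = ((27/13)*42)*(-17) = (1134/13)*(-17) = -19278/13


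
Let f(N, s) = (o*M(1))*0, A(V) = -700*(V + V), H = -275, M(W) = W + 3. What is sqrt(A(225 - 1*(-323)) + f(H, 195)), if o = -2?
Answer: 20*I*sqrt(1918) ≈ 875.9*I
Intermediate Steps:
M(W) = 3 + W
A(V) = -1400*V
f(N, s) = 0 (f(N, s) = -2*(3 + 1)*0 = -2*4*0 = -8*0 = 0)
sqrt(A(225 - 1*(-323)) + f(H, 195)) = sqrt(-1400*(225 - 1*(-323)) + 0) = sqrt(-1400*(225 + 323) + 0) = sqrt(-1400*548 + 0) = sqrt(-767200 + 0) = sqrt(-767200) = 20*I*sqrt(1918)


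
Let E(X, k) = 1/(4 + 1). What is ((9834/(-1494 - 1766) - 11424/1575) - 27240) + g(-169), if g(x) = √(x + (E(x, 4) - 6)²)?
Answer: -666269099/24450 + 6*I*√94/5 ≈ -27250.0 + 11.634*I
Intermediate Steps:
E(X, k) = ⅕ (E(X, k) = 1/5 = ⅕)
g(x) = √(841/25 + x) (g(x) = √(x + (⅕ - 6)²) = √(x + (-29/5)²) = √(x + 841/25) = √(841/25 + x))
((9834/(-1494 - 1766) - 11424/1575) - 27240) + g(-169) = ((9834/(-1494 - 1766) - 11424/1575) - 27240) + √(841 + 25*(-169))/5 = ((9834/(-3260) - 11424*1/1575) - 27240) + √(841 - 4225)/5 = ((9834*(-1/3260) - 544/75) - 27240) + √(-3384)/5 = ((-4917/1630 - 544/75) - 27240) + (6*I*√94)/5 = (-251099/24450 - 27240) + 6*I*√94/5 = -666269099/24450 + 6*I*√94/5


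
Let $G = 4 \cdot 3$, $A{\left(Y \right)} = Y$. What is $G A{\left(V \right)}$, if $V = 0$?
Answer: $0$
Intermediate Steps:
$G = 12$
$G A{\left(V \right)} = 12 \cdot 0 = 0$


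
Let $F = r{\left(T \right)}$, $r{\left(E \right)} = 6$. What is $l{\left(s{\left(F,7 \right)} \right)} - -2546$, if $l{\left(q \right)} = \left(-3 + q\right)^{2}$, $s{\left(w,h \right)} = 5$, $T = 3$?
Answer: $2550$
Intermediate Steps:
$F = 6$
$l{\left(s{\left(F,7 \right)} \right)} - -2546 = \left(-3 + 5\right)^{2} - -2546 = 2^{2} + 2546 = 4 + 2546 = 2550$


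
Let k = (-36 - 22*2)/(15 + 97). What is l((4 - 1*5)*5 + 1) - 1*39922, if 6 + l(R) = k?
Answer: -279501/7 ≈ -39929.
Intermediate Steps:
k = -5/7 (k = (-36 - 44)/112 = -80*1/112 = -5/7 ≈ -0.71429)
l(R) = -47/7 (l(R) = -6 - 5/7 = -47/7)
l((4 - 1*5)*5 + 1) - 1*39922 = -47/7 - 1*39922 = -47/7 - 39922 = -279501/7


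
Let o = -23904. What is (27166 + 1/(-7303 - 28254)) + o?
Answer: 115986933/35557 ≈ 3262.0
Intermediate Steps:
(27166 + 1/(-7303 - 28254)) + o = (27166 + 1/(-7303 - 28254)) - 23904 = (27166 + 1/(-35557)) - 23904 = (27166 - 1/35557) - 23904 = 965941461/35557 - 23904 = 115986933/35557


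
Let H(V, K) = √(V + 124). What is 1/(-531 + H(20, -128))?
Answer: -1/519 ≈ -0.0019268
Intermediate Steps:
H(V, K) = √(124 + V)
1/(-531 + H(20, -128)) = 1/(-531 + √(124 + 20)) = 1/(-531 + √144) = 1/(-531 + 12) = 1/(-519) = -1/519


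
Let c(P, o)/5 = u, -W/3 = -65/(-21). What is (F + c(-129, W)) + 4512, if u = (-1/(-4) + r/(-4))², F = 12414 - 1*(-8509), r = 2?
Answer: 406965/16 ≈ 25435.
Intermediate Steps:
F = 20923 (F = 12414 + 8509 = 20923)
W = -65/7 (W = -(-195)/(-21) = -(-195)*(-1)/21 = -3*65/21 = -65/7 ≈ -9.2857)
u = 1/16 (u = (-1/(-4) + 2/(-4))² = (-1*(-¼) + 2*(-¼))² = (¼ - ½)² = (-¼)² = 1/16 ≈ 0.062500)
c(P, o) = 5/16 (c(P, o) = 5*(1/16) = 5/16)
(F + c(-129, W)) + 4512 = (20923 + 5/16) + 4512 = 334773/16 + 4512 = 406965/16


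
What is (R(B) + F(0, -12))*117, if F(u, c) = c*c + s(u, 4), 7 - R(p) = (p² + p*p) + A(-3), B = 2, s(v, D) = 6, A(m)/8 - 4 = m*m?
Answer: 5265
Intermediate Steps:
A(m) = 32 + 8*m² (A(m) = 32 + 8*(m*m) = 32 + 8*m²)
R(p) = -97 - 2*p² (R(p) = 7 - ((p² + p*p) + (32 + 8*(-3)²)) = 7 - ((p² + p²) + (32 + 8*9)) = 7 - (2*p² + (32 + 72)) = 7 - (2*p² + 104) = 7 - (104 + 2*p²) = 7 + (-104 - 2*p²) = -97 - 2*p²)
F(u, c) = 6 + c² (F(u, c) = c*c + 6 = c² + 6 = 6 + c²)
(R(B) + F(0, -12))*117 = ((-97 - 2*2²) + (6 + (-12)²))*117 = ((-97 - 2*4) + (6 + 144))*117 = ((-97 - 8) + 150)*117 = (-105 + 150)*117 = 45*117 = 5265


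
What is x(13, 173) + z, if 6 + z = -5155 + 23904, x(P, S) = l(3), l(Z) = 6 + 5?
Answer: 18754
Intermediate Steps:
l(Z) = 11
x(P, S) = 11
z = 18743 (z = -6 + (-5155 + 23904) = -6 + 18749 = 18743)
x(13, 173) + z = 11 + 18743 = 18754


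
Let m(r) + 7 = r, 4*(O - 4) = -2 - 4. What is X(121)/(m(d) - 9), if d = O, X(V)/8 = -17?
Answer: 272/27 ≈ 10.074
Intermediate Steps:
O = 5/2 (O = 4 + (-2 - 4)/4 = 4 + (¼)*(-6) = 4 - 3/2 = 5/2 ≈ 2.5000)
X(V) = -136 (X(V) = 8*(-17) = -136)
d = 5/2 ≈ 2.5000
m(r) = -7 + r
X(121)/(m(d) - 9) = -136/((-7 + 5/2) - 9) = -136/(-9/2 - 9) = -136/(-27/2) = -136*(-2/27) = 272/27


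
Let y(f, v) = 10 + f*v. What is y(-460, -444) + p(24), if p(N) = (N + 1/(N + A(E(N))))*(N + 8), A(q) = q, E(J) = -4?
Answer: 1025098/5 ≈ 2.0502e+5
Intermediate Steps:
p(N) = (8 + N)*(N + 1/(-4 + N)) (p(N) = (N + 1/(N - 4))*(N + 8) = (N + 1/(-4 + N))*(8 + N) = (8 + N)*(N + 1/(-4 + N)))
y(-460, -444) + p(24) = (10 - 460*(-444)) + (8 + 24³ - 31*24 + 4*24²)/(-4 + 24) = (10 + 204240) + (8 + 13824 - 744 + 4*576)/20 = 204250 + (8 + 13824 - 744 + 2304)/20 = 204250 + (1/20)*15392 = 204250 + 3848/5 = 1025098/5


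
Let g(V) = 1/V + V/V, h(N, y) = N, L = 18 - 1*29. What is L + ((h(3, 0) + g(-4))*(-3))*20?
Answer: -236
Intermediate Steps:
L = -11 (L = 18 - 29 = -11)
g(V) = 1 + 1/V (g(V) = 1/V + 1 = 1 + 1/V)
L + ((h(3, 0) + g(-4))*(-3))*20 = -11 + ((3 + (1 - 4)/(-4))*(-3))*20 = -11 + ((3 - ¼*(-3))*(-3))*20 = -11 + ((3 + ¾)*(-3))*20 = -11 + ((15/4)*(-3))*20 = -11 - 45/4*20 = -11 - 225 = -236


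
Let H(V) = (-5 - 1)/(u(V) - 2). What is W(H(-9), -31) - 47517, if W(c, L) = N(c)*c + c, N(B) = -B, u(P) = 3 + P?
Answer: -760269/16 ≈ -47517.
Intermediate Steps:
H(V) = -6/(1 + V) (H(V) = (-5 - 1)/((3 + V) - 2) = -6/(1 + V))
W(c, L) = c - c² (W(c, L) = (-c)*c + c = -c² + c = c - c²)
W(H(-9), -31) - 47517 = (-6/(1 - 9))*(1 - (-6)/(1 - 9)) - 47517 = (-6/(-8))*(1 - (-6)/(-8)) - 47517 = (-6*(-⅛))*(1 - (-6)*(-1)/8) - 47517 = 3*(1 - 1*¾)/4 - 47517 = 3*(1 - ¾)/4 - 47517 = (¾)*(¼) - 47517 = 3/16 - 47517 = -760269/16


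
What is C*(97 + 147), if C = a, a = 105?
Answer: 25620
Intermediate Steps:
C = 105
C*(97 + 147) = 105*(97 + 147) = 105*244 = 25620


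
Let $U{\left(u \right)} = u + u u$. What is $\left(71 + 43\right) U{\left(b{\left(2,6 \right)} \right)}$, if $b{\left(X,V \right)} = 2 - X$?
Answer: $0$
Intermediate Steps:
$U{\left(u \right)} = u + u^{2}$
$\left(71 + 43\right) U{\left(b{\left(2,6 \right)} \right)} = \left(71 + 43\right) \left(2 - 2\right) \left(1 + \left(2 - 2\right)\right) = 114 \left(2 - 2\right) \left(1 + \left(2 - 2\right)\right) = 114 \cdot 0 \left(1 + 0\right) = 114 \cdot 0 \cdot 1 = 114 \cdot 0 = 0$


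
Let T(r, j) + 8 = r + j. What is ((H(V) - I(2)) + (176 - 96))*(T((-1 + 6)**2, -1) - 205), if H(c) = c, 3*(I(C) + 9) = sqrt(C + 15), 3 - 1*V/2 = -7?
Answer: -20601 + 63*sqrt(17) ≈ -20341.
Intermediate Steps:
V = 20 (V = 6 - 2*(-7) = 6 + 14 = 20)
I(C) = -9 + sqrt(15 + C)/3 (I(C) = -9 + sqrt(C + 15)/3 = -9 + sqrt(15 + C)/3)
T(r, j) = -8 + j + r (T(r, j) = -8 + (r + j) = -8 + (j + r) = -8 + j + r)
((H(V) - I(2)) + (176 - 96))*(T((-1 + 6)**2, -1) - 205) = ((20 - (-9 + sqrt(15 + 2)/3)) + (176 - 96))*((-8 - 1 + (-1 + 6)**2) - 205) = ((20 - (-9 + sqrt(17)/3)) + 80)*((-8 - 1 + 5**2) - 205) = ((20 + (9 - sqrt(17)/3)) + 80)*((-8 - 1 + 25) - 205) = ((29 - sqrt(17)/3) + 80)*(16 - 205) = (109 - sqrt(17)/3)*(-189) = -20601 + 63*sqrt(17)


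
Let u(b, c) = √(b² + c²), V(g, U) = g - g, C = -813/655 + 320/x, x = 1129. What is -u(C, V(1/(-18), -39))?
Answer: -708277/739495 ≈ -0.95778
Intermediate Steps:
C = -708277/739495 (C = -813/655 + 320/1129 = -708277/739495 ≈ -0.95778)
V(g, U) = 0
-u(C, V(1/(-18), -39)) = -√((-708277/739495)² + 0²) = -√(501656308729/546852855025 + 0) = -√(501656308729/546852855025) = -1*708277/739495 = -708277/739495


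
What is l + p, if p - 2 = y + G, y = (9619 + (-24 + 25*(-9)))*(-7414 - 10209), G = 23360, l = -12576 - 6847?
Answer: -165123571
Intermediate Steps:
l = -19423
y = -165127510 (y = (9619 + (-24 - 225))*(-17623) = (9619 - 249)*(-17623) = 9370*(-17623) = -165127510)
p = -165104148 (p = 2 + (-165127510 + 23360) = 2 - 165104150 = -165104148)
l + p = -19423 - 165104148 = -165123571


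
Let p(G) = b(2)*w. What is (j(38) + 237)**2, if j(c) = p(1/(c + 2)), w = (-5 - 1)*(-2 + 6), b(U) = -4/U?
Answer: 81225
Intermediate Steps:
w = -24 (w = -6*4 = -24)
p(G) = 48 (p(G) = -4/2*(-24) = -4*1/2*(-24) = -2*(-24) = 48)
j(c) = 48
(j(38) + 237)**2 = (48 + 237)**2 = 285**2 = 81225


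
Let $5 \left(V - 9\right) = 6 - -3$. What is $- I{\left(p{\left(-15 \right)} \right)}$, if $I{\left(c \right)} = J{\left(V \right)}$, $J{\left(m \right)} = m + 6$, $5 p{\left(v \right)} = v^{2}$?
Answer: $- \frac{84}{5} \approx -16.8$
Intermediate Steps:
$p{\left(v \right)} = \frac{v^{2}}{5}$
$V = \frac{54}{5}$ ($V = 9 + \frac{6 - -3}{5} = 9 + \frac{6 + 3}{5} = 9 + \frac{1}{5} \cdot 9 = 9 + \frac{9}{5} = \frac{54}{5} \approx 10.8$)
$J{\left(m \right)} = 6 + m$
$I{\left(c \right)} = \frac{84}{5}$ ($I{\left(c \right)} = 6 + \frac{54}{5} = \frac{84}{5}$)
$- I{\left(p{\left(-15 \right)} \right)} = \left(-1\right) \frac{84}{5} = - \frac{84}{5}$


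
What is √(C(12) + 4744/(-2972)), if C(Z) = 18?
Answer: 2*√2263921/743 ≈ 4.0502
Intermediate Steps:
√(C(12) + 4744/(-2972)) = √(18 + 4744/(-2972)) = √(18 + 4744*(-1/2972)) = √(18 - 1186/743) = √(12188/743) = 2*√2263921/743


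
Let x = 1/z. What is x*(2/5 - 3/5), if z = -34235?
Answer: 1/171175 ≈ 5.8420e-6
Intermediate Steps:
x = -1/34235 (x = 1/(-34235) = -1/34235 ≈ -2.9210e-5)
x*(2/5 - 3/5) = -(2/5 - 3/5)/34235 = -(2*(⅕) - 3*⅕)/34235 = -(⅖ - ⅗)/34235 = -1/34235*(-⅕) = 1/171175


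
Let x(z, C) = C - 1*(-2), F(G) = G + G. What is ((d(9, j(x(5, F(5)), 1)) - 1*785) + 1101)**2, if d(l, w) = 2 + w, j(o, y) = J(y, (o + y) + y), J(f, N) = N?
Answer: 110224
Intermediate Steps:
F(G) = 2*G
x(z, C) = 2 + C (x(z, C) = C + 2 = 2 + C)
j(o, y) = o + 2*y (j(o, y) = (o + y) + y = o + 2*y)
((d(9, j(x(5, F(5)), 1)) - 1*785) + 1101)**2 = (((2 + ((2 + 2*5) + 2*1)) - 1*785) + 1101)**2 = (((2 + ((2 + 10) + 2)) - 785) + 1101)**2 = (((2 + (12 + 2)) - 785) + 1101)**2 = (((2 + 14) - 785) + 1101)**2 = ((16 - 785) + 1101)**2 = (-769 + 1101)**2 = 332**2 = 110224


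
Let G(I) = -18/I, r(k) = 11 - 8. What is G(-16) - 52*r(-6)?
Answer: -1239/8 ≈ -154.88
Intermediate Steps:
r(k) = 3
G(-16) - 52*r(-6) = -18/(-16) - 52*3 = -18*(-1/16) - 156 = 9/8 - 156 = -1239/8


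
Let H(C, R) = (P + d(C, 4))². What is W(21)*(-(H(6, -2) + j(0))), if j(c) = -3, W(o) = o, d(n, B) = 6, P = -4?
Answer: -21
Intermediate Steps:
H(C, R) = 4 (H(C, R) = (-4 + 6)² = 2² = 4)
W(21)*(-(H(6, -2) + j(0))) = 21*(-(4 - 3)) = 21*(-1*1) = 21*(-1) = -21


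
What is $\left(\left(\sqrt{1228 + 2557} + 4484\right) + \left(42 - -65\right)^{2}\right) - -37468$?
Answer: $53401 + \sqrt{3785} \approx 53463.0$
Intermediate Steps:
$\left(\left(\sqrt{1228 + 2557} + 4484\right) + \left(42 - -65\right)^{2}\right) - -37468 = \left(\left(\sqrt{3785} + 4484\right) + \left(42 + 65\right)^{2}\right) + 37468 = \left(\left(4484 + \sqrt{3785}\right) + 107^{2}\right) + 37468 = \left(\left(4484 + \sqrt{3785}\right) + 11449\right) + 37468 = \left(15933 + \sqrt{3785}\right) + 37468 = 53401 + \sqrt{3785}$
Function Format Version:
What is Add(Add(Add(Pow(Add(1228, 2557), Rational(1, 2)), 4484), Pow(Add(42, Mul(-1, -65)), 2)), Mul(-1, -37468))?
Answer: Add(53401, Pow(3785, Rational(1, 2))) ≈ 53463.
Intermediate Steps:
Add(Add(Add(Pow(Add(1228, 2557), Rational(1, 2)), 4484), Pow(Add(42, Mul(-1, -65)), 2)), Mul(-1, -37468)) = Add(Add(Add(Pow(3785, Rational(1, 2)), 4484), Pow(Add(42, 65), 2)), 37468) = Add(Add(Add(4484, Pow(3785, Rational(1, 2))), Pow(107, 2)), 37468) = Add(Add(Add(4484, Pow(3785, Rational(1, 2))), 11449), 37468) = Add(Add(15933, Pow(3785, Rational(1, 2))), 37468) = Add(53401, Pow(3785, Rational(1, 2)))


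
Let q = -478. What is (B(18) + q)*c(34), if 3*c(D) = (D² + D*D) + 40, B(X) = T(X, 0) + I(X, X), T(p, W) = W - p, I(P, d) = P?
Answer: -374752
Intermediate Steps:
B(X) = 0 (B(X) = (0 - X) + X = -X + X = 0)
c(D) = 40/3 + 2*D²/3 (c(D) = ((D² + D*D) + 40)/3 = ((D² + D²) + 40)/3 = (2*D² + 40)/3 = (40 + 2*D²)/3 = 40/3 + 2*D²/3)
(B(18) + q)*c(34) = (0 - 478)*(40/3 + (⅔)*34²) = -478*(40/3 + (⅔)*1156) = -478*(40/3 + 2312/3) = -478*784 = -374752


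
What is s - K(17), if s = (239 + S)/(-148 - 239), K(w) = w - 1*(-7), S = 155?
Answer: -9682/387 ≈ -25.018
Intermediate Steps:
K(w) = 7 + w (K(w) = w + 7 = 7 + w)
s = -394/387 (s = (239 + 155)/(-148 - 239) = 394/(-387) = 394*(-1/387) = -394/387 ≈ -1.0181)
s - K(17) = -394/387 - (7 + 17) = -394/387 - 1*24 = -394/387 - 24 = -9682/387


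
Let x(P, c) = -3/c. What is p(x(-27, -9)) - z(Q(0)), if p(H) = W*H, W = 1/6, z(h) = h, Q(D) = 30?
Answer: -539/18 ≈ -29.944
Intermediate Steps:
W = 1/6 ≈ 0.16667
p(H) = H/6
p(x(-27, -9)) - z(Q(0)) = (-3/(-9))/6 - 1*30 = (-3*(-1/9))/6 - 30 = (1/6)*(1/3) - 30 = 1/18 - 30 = -539/18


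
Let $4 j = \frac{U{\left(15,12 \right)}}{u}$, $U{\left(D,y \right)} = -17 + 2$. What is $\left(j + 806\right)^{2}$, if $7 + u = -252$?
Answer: $\frac{697276770961}{1073296} \approx 6.4966 \cdot 10^{5}$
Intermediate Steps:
$u = -259$ ($u = -7 - 252 = -259$)
$U{\left(D,y \right)} = -15$
$j = \frac{15}{1036}$ ($j = \frac{\left(-15\right) \frac{1}{-259}}{4} = \frac{\left(-15\right) \left(- \frac{1}{259}\right)}{4} = \frac{1}{4} \cdot \frac{15}{259} = \frac{15}{1036} \approx 0.014479$)
$\left(j + 806\right)^{2} = \left(\frac{15}{1036} + 806\right)^{2} = \left(\frac{835031}{1036}\right)^{2} = \frac{697276770961}{1073296}$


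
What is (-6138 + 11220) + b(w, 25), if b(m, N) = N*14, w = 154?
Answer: 5432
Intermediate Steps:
b(m, N) = 14*N
(-6138 + 11220) + b(w, 25) = (-6138 + 11220) + 14*25 = 5082 + 350 = 5432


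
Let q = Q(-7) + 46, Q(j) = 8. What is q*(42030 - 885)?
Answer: 2221830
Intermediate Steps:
q = 54 (q = 8 + 46 = 54)
q*(42030 - 885) = 54*(42030 - 885) = 54*41145 = 2221830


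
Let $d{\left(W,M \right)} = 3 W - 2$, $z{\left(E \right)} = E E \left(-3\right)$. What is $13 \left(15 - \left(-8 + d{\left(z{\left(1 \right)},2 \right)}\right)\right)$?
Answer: $442$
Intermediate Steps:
$z{\left(E \right)} = - 3 E^{2}$ ($z{\left(E \right)} = E^{2} \left(-3\right) = - 3 E^{2}$)
$d{\left(W,M \right)} = -2 + 3 W$
$13 \left(15 - \left(-8 + d{\left(z{\left(1 \right)},2 \right)}\right)\right) = 13 \left(15 + \left(8 - \left(-2 + 3 \left(- 3 \cdot 1^{2}\right)\right)\right)\right) = 13 \left(15 + \left(8 - \left(-2 + 3 \left(\left(-3\right) 1\right)\right)\right)\right) = 13 \left(15 + \left(8 - \left(-2 + 3 \left(-3\right)\right)\right)\right) = 13 \left(15 + \left(8 - \left(-2 - 9\right)\right)\right) = 13 \left(15 + \left(8 - -11\right)\right) = 13 \left(15 + \left(8 + 11\right)\right) = 13 \left(15 + 19\right) = 13 \cdot 34 = 442$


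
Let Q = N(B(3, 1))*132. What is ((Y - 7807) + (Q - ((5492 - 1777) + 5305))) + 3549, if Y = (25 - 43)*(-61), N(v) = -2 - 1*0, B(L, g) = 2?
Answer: -12444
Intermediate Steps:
N(v) = -2 (N(v) = -2 + 0 = -2)
Y = 1098 (Y = -18*(-61) = 1098)
Q = -264 (Q = -2*132 = -264)
((Y - 7807) + (Q - ((5492 - 1777) + 5305))) + 3549 = ((1098 - 7807) + (-264 - ((5492 - 1777) + 5305))) + 3549 = (-6709 + (-264 - (3715 + 5305))) + 3549 = (-6709 + (-264 - 1*9020)) + 3549 = (-6709 + (-264 - 9020)) + 3549 = (-6709 - 9284) + 3549 = -15993 + 3549 = -12444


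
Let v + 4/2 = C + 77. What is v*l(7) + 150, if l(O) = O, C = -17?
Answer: 556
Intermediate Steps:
v = 58 (v = -2 + (-17 + 77) = -2 + 60 = 58)
v*l(7) + 150 = 58*7 + 150 = 406 + 150 = 556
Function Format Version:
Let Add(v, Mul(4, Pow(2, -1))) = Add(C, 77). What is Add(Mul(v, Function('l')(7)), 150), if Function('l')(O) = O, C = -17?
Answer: 556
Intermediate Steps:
v = 58 (v = Add(-2, Add(-17, 77)) = Add(-2, 60) = 58)
Add(Mul(v, Function('l')(7)), 150) = Add(Mul(58, 7), 150) = Add(406, 150) = 556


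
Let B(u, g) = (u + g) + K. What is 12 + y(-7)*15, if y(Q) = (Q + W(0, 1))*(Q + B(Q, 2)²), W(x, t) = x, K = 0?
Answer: -1878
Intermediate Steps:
B(u, g) = g + u (B(u, g) = (u + g) + 0 = (g + u) + 0 = g + u)
y(Q) = Q*(Q + (2 + Q)²) (y(Q) = (Q + 0)*(Q + (2 + Q)²) = Q*(Q + (2 + Q)²))
12 + y(-7)*15 = 12 - 7*(-7 + (2 - 7)²)*15 = 12 - 7*(-7 + (-5)²)*15 = 12 - 7*(-7 + 25)*15 = 12 - 7*18*15 = 12 - 126*15 = 12 - 1890 = -1878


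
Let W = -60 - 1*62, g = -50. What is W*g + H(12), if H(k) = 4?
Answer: 6104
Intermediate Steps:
W = -122 (W = -60 - 62 = -122)
W*g + H(12) = -122*(-50) + 4 = 6100 + 4 = 6104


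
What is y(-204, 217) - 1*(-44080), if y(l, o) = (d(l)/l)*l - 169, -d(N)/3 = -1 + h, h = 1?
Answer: 43911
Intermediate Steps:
d(N) = 0 (d(N) = -3*(-1 + 1) = -3*0 = 0)
y(l, o) = -169 (y(l, o) = (0/l)*l - 169 = 0*l - 169 = 0 - 169 = -169)
y(-204, 217) - 1*(-44080) = -169 - 1*(-44080) = -169 + 44080 = 43911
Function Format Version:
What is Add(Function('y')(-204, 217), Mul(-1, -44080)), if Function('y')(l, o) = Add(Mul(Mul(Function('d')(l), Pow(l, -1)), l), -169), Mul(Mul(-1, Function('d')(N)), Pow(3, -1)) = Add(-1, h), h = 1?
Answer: 43911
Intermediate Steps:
Function('d')(N) = 0 (Function('d')(N) = Mul(-3, Add(-1, 1)) = Mul(-3, 0) = 0)
Function('y')(l, o) = -169 (Function('y')(l, o) = Add(Mul(Mul(0, Pow(l, -1)), l), -169) = Add(Mul(0, l), -169) = Add(0, -169) = -169)
Add(Function('y')(-204, 217), Mul(-1, -44080)) = Add(-169, Mul(-1, -44080)) = Add(-169, 44080) = 43911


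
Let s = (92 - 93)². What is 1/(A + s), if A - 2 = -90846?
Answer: -1/90843 ≈ -1.1008e-5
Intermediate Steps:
A = -90844 (A = 2 - 90846 = -90844)
s = 1 (s = (-1)² = 1)
1/(A + s) = 1/(-90844 + 1) = 1/(-90843) = -1/90843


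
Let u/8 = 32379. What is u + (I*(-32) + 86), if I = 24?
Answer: 258350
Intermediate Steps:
u = 259032 (u = 8*32379 = 259032)
u + (I*(-32) + 86) = 259032 + (24*(-32) + 86) = 259032 + (-768 + 86) = 259032 - 682 = 258350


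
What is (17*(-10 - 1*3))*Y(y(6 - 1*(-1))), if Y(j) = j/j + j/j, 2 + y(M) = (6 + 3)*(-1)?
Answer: -442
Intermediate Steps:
y(M) = -11 (y(M) = -2 + (6 + 3)*(-1) = -2 + 9*(-1) = -2 - 9 = -11)
Y(j) = 2 (Y(j) = 1 + 1 = 2)
(17*(-10 - 1*3))*Y(y(6 - 1*(-1))) = (17*(-10 - 1*3))*2 = (17*(-10 - 3))*2 = (17*(-13))*2 = -221*2 = -442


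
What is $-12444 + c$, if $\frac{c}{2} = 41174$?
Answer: $69904$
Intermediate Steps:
$c = 82348$ ($c = 2 \cdot 41174 = 82348$)
$-12444 + c = -12444 + 82348 = 69904$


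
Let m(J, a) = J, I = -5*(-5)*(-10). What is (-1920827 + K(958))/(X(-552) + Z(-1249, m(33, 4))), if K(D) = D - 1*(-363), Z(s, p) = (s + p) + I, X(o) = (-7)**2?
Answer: 1919506/1417 ≈ 1354.6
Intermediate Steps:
X(o) = 49
I = -250 (I = 25*(-10) = -250)
Z(s, p) = -250 + p + s (Z(s, p) = (s + p) - 250 = (p + s) - 250 = -250 + p + s)
K(D) = 363 + D (K(D) = D + 363 = 363 + D)
(-1920827 + K(958))/(X(-552) + Z(-1249, m(33, 4))) = (-1920827 + (363 + 958))/(49 + (-250 + 33 - 1249)) = (-1920827 + 1321)/(49 - 1466) = -1919506/(-1417) = -1919506*(-1/1417) = 1919506/1417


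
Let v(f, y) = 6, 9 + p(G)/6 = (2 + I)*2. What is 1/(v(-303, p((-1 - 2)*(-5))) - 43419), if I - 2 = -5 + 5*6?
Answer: -1/43413 ≈ -2.3035e-5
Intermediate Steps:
I = 27 (I = 2 + (-5 + 5*6) = 2 + (-5 + 30) = 2 + 25 = 27)
p(G) = 294 (p(G) = -54 + 6*((2 + 27)*2) = -54 + 6*(29*2) = -54 + 6*58 = -54 + 348 = 294)
1/(v(-303, p((-1 - 2)*(-5))) - 43419) = 1/(6 - 43419) = 1/(-43413) = -1/43413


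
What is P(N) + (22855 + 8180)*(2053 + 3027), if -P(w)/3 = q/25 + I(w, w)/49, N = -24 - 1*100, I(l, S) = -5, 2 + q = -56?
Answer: 193130813901/1225 ≈ 1.5766e+8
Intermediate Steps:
q = -58 (q = -2 - 56 = -58)
N = -124 (N = -24 - 100 = -124)
P(w) = 8901/1225 (P(w) = -3*(-58/25 - 5/49) = -3*(-2967/1225) = 8901/1225)
P(N) + (22855 + 8180)*(2053 + 3027) = 8901/1225 + (22855 + 8180)*(2053 + 3027) = 8901/1225 + 31035*5080 = 8901/1225 + 157657800 = 193130813901/1225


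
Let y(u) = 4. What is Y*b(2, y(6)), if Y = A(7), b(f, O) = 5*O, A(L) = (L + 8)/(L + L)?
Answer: 150/7 ≈ 21.429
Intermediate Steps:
A(L) = (8 + L)/(2*L) (A(L) = (8 + L)/((2*L)) = (8 + L)*(1/(2*L)) = (8 + L)/(2*L))
Y = 15/14 (Y = (½)*(8 + 7)/7 = (½)*(⅐)*15 = 15/14 ≈ 1.0714)
Y*b(2, y(6)) = 15*(5*4)/14 = (15/14)*20 = 150/7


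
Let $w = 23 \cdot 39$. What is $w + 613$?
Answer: $1510$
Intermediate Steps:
$w = 897$
$w + 613 = 897 + 613 = 1510$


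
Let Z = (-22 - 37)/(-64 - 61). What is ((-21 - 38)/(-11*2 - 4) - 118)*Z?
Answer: -177531/3250 ≈ -54.625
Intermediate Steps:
Z = 59/125 (Z = -59/(-125) = -59*(-1/125) = 59/125 ≈ 0.47200)
((-21 - 38)/(-11*2 - 4) - 118)*Z = ((-21 - 38)/(-11*2 - 4) - 118)*(59/125) = (-59/(-22 - 4) - 118)*(59/125) = (-59/(-26) - 118)*(59/125) = (-59*(-1/26) - 118)*(59/125) = (59/26 - 118)*(59/125) = -3009/26*59/125 = -177531/3250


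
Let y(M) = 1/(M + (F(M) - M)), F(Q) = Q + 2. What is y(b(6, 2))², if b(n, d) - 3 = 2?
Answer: 1/49 ≈ 0.020408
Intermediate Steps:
F(Q) = 2 + Q
b(n, d) = 5 (b(n, d) = 3 + 2 = 5)
y(M) = 1/(2 + M) (y(M) = 1/(M + ((2 + M) - M)) = 1/(M + 2) = 1/(2 + M))
y(b(6, 2))² = (1/(2 + 5))² = (1/7)² = (⅐)² = 1/49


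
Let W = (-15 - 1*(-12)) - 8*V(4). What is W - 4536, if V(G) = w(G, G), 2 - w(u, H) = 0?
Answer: -4555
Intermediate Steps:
w(u, H) = 2 (w(u, H) = 2 - 1*0 = 2 + 0 = 2)
V(G) = 2
W = -19 (W = (-15 - 1*(-12)) - 8*2 = (-15 + 12) - 16 = -3 - 16 = -19)
W - 4536 = -19 - 4536 = -4555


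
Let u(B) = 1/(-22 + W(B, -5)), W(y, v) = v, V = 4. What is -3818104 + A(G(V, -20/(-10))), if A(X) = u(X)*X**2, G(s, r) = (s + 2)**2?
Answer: -3818152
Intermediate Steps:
G(s, r) = (2 + s)**2
u(B) = -1/27 (u(B) = 1/(-22 - 5) = 1/(-27) = -1/27)
A(X) = -X**2/27
-3818104 + A(G(V, -20/(-10))) = -3818104 - (2 + 4)**4/27 = -3818104 - (6**2)**2/27 = -3818104 - 1/27*36**2 = -3818104 - 1/27*1296 = -3818104 - 48 = -3818152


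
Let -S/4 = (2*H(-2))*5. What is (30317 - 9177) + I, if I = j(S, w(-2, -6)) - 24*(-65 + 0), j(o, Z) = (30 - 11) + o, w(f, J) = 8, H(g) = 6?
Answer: 22479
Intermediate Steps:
S = -240 (S = -4*2*6*5 = -48*5 = -4*60 = -240)
j(o, Z) = 19 + o
I = 1339 (I = (19 - 240) - 24*(-65 + 0) = -221 - 24*(-65) = -221 - 1*(-1560) = -221 + 1560 = 1339)
(30317 - 9177) + I = (30317 - 9177) + 1339 = 21140 + 1339 = 22479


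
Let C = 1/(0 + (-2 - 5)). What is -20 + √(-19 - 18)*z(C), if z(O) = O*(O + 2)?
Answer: -20 - 13*I*√37/49 ≈ -20.0 - 1.6138*I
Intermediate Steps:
C = -⅐ (C = 1/(0 - 7) = 1/(-7) = -⅐ ≈ -0.14286)
z(O) = O*(2 + O)
-20 + √(-19 - 18)*z(C) = -20 + √(-19 - 18)*(-(2 - ⅐)/7) = -20 + √(-37)*(-⅐*13/7) = -20 + (I*√37)*(-13/49) = -20 - 13*I*√37/49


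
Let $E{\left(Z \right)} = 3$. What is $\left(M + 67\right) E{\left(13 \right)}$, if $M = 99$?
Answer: $498$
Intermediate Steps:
$\left(M + 67\right) E{\left(13 \right)} = \left(99 + 67\right) 3 = 166 \cdot 3 = 498$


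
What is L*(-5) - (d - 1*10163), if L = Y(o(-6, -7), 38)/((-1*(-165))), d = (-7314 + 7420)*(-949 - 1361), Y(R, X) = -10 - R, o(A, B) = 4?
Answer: 8415773/33 ≈ 2.5502e+5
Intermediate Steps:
d = -244860 (d = 106*(-2310) = -244860)
L = -14/165 (L = (-10 - 1*4)/((-1*(-165))) = (-10 - 4)/165 = -14*1/165 = -14/165 ≈ -0.084849)
L*(-5) - (d - 1*10163) = -14/165*(-5) - (-244860 - 1*10163) = 14/33 - (-244860 - 10163) = 14/33 - 1*(-255023) = 14/33 + 255023 = 8415773/33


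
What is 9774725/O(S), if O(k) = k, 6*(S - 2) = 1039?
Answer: 58648350/1051 ≈ 55802.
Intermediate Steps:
S = 1051/6 (S = 2 + (1/6)*1039 = 2 + 1039/6 = 1051/6 ≈ 175.17)
9774725/O(S) = 9774725/(1051/6) = 9774725*(6/1051) = 58648350/1051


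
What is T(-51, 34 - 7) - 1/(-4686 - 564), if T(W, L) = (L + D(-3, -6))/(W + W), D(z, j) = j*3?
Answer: -3929/44625 ≈ -0.088045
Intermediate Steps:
D(z, j) = 3*j
T(W, L) = (-18 + L)/(2*W) (T(W, L) = (L + 3*(-6))/(W + W) = (L - 18)/((2*W)) = (-18 + L)*(1/(2*W)) = (-18 + L)/(2*W))
T(-51, 34 - 7) - 1/(-4686 - 564) = (1/2)*(-18 + (34 - 7))/(-51) - 1/(-4686 - 564) = (1/2)*(-1/51)*(-18 + 27) - 1/(-5250) = (1/2)*(-1/51)*9 - 1*(-1/5250) = -3/34 + 1/5250 = -3929/44625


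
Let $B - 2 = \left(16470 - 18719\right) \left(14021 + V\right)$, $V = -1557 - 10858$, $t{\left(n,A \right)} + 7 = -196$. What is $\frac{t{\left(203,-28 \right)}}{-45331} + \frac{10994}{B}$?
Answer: $\frac{117422531}{81865338126} \approx 0.0014343$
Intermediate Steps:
$t{\left(n,A \right)} = -203$ ($t{\left(n,A \right)} = -7 - 196 = -203$)
$V = -12415$ ($V = -1557 - 10858 = -12415$)
$B = -3611892$ ($B = 2 + \left(16470 - 18719\right) \left(14021 - 12415\right) = 2 + \left(16470 - 18719\right) 1606 = 2 - 3611894 = -3611892$)
$\frac{t{\left(203,-28 \right)}}{-45331} + \frac{10994}{B} = - \frac{203}{-45331} + \frac{10994}{-3611892} = \left(-203\right) \left(- \frac{1}{45331}\right) + 10994 \left(- \frac{1}{3611892}\right) = \frac{203}{45331} - \frac{5497}{1805946} = \frac{117422531}{81865338126}$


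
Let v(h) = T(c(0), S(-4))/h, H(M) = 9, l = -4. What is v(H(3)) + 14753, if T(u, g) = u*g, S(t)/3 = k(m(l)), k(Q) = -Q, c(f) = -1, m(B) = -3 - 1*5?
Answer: 44251/3 ≈ 14750.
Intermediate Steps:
m(B) = -8 (m(B) = -3 - 5 = -8)
S(t) = 24 (S(t) = 3*(-1*(-8)) = 3*8 = 24)
T(u, g) = g*u
v(h) = -24/h (v(h) = (24*(-1))/h = -24/h)
v(H(3)) + 14753 = -24/9 + 14753 = -24*⅑ + 14753 = -8/3 + 14753 = 44251/3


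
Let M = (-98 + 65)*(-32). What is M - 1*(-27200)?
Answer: 28256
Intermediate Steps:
M = 1056 (M = -33*(-32) = 1056)
M - 1*(-27200) = 1056 - 1*(-27200) = 1056 + 27200 = 28256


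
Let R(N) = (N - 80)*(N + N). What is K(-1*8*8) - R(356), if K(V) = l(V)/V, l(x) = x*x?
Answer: -196576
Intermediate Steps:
l(x) = x²
R(N) = 2*N*(-80 + N) (R(N) = (-80 + N)*(2*N) = 2*N*(-80 + N))
K(V) = V (K(V) = V²/V = V)
K(-1*8*8) - R(356) = -1*8*8 - 2*356*(-80 + 356) = -8*8 - 2*356*276 = -64 - 1*196512 = -64 - 196512 = -196576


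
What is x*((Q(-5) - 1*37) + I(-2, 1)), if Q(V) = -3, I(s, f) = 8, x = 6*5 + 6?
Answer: -1152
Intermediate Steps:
x = 36 (x = 30 + 6 = 36)
x*((Q(-5) - 1*37) + I(-2, 1)) = 36*((-3 - 1*37) + 8) = 36*((-3 - 37) + 8) = 36*(-40 + 8) = 36*(-32) = -1152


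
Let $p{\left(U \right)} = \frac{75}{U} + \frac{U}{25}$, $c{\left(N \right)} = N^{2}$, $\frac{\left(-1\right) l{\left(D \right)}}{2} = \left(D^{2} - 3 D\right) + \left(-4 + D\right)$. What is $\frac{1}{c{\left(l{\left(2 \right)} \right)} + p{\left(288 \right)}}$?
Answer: $\frac{2400}{181873} \approx 0.013196$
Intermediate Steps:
$l{\left(D \right)} = 8 - 2 D^{2} + 4 D$ ($l{\left(D \right)} = - 2 \left(\left(D^{2} - 3 D\right) + \left(-4 + D\right)\right) = - 2 \left(-4 + D^{2} - 2 D\right) = 8 - 2 D^{2} + 4 D$)
$p{\left(U \right)} = \frac{75}{U} + \frac{U}{25}$ ($p{\left(U \right)} = \frac{75}{U} + U \frac{1}{25} = \frac{75}{U} + \frac{U}{25}$)
$\frac{1}{c{\left(l{\left(2 \right)} \right)} + p{\left(288 \right)}} = \frac{1}{\left(8 - 2 \cdot 2^{2} + 4 \cdot 2\right)^{2} + \left(\frac{75}{288} + \frac{1}{25} \cdot 288\right)} = \frac{1}{\left(8 - 8 + 8\right)^{2} + \left(75 \cdot \frac{1}{288} + \frac{288}{25}\right)} = \frac{1}{\left(8 - 8 + 8\right)^{2} + \left(\frac{25}{96} + \frac{288}{25}\right)} = \frac{1}{8^{2} + \frac{28273}{2400}} = \frac{1}{64 + \frac{28273}{2400}} = \frac{1}{\frac{181873}{2400}} = \frac{2400}{181873}$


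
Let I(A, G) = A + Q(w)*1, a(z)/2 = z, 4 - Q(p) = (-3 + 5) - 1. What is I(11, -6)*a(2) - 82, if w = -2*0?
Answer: -26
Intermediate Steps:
w = 0
Q(p) = 3 (Q(p) = 4 - ((-3 + 5) - 1) = 4 - (2 - 1) = 4 - 1*1 = 4 - 1 = 3)
a(z) = 2*z
I(A, G) = 3 + A (I(A, G) = A + 3*1 = A + 3 = 3 + A)
I(11, -6)*a(2) - 82 = (3 + 11)*(2*2) - 82 = 14*4 - 82 = 56 - 82 = -26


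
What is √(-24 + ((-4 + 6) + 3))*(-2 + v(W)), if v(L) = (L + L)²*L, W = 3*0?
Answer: -2*I*√19 ≈ -8.7178*I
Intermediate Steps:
W = 0
v(L) = 4*L³ (v(L) = (2*L)²*L = (4*L²)*L = 4*L³)
√(-24 + ((-4 + 6) + 3))*(-2 + v(W)) = √(-24 + ((-4 + 6) + 3))*(-2 + 4*0³) = √(-24 + (2 + 3))*(-2 + 4*0) = √(-24 + 5)*(-2 + 0) = √(-19)*(-2) = (I*√19)*(-2) = -2*I*√19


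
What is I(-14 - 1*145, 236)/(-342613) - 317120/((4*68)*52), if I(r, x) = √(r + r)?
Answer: -4955/221 - I*√318/342613 ≈ -22.421 - 5.2049e-5*I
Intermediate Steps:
I(r, x) = √2*√r (I(r, x) = √(2*r) = √2*√r)
I(-14 - 1*145, 236)/(-342613) - 317120/((4*68)*52) = (√2*√(-14 - 1*145))/(-342613) - 317120/((4*68)*52) = (√2*√(-14 - 145))*(-1/342613) - 317120/(272*52) = (√2*√(-159))*(-1/342613) - 317120/14144 = (√2*(I*√159))*(-1/342613) - 317120*1/14144 = (I*√318)*(-1/342613) - 4955/221 = -I*√318/342613 - 4955/221 = -4955/221 - I*√318/342613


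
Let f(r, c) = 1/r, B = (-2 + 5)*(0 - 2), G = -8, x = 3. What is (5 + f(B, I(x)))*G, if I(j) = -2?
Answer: -116/3 ≈ -38.667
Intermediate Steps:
B = -6 (B = 3*(-2) = -6)
(5 + f(B, I(x)))*G = (5 + 1/(-6))*(-8) = (5 - ⅙)*(-8) = (29/6)*(-8) = -116/3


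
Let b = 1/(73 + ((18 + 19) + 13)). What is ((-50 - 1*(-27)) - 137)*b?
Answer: -160/123 ≈ -1.3008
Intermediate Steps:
b = 1/123 (b = 1/(73 + (37 + 13)) = 1/(73 + 50) = 1/123 ≈ 0.0081301)
((-50 - 1*(-27)) - 137)*b = ((-50 - 1*(-27)) - 137)*(1/123) = ((-50 + 27) - 137)*(1/123) = (-23 - 137)*(1/123) = -160*1/123 = -160/123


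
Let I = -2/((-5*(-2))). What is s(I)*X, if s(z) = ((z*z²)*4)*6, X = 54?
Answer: -1296/125 ≈ -10.368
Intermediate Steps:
I = -⅕ (I = -2/10 = -2*⅒ = -⅕ ≈ -0.20000)
s(z) = 24*z³ (s(z) = (z³*4)*6 = (4*z³)*6 = 24*z³)
s(I)*X = (24*(-⅕)³)*54 = (24*(-1/125))*54 = -24/125*54 = -1296/125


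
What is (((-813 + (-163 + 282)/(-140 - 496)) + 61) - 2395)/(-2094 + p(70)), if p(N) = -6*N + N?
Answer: 2001611/1554384 ≈ 1.2877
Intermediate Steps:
p(N) = -5*N
(((-813 + (-163 + 282)/(-140 - 496)) + 61) - 2395)/(-2094 + p(70)) = (((-813 + (-163 + 282)/(-140 - 496)) + 61) - 2395)/(-2094 - 5*70) = (((-813 + 119/(-636)) + 61) - 2395)/(-2094 - 350) = (((-813 + 119*(-1/636)) + 61) - 2395)/(-2444) = (((-813 - 119/636) + 61) - 2395)*(-1/2444) = ((-517187/636 + 61) - 2395)*(-1/2444) = (-478391/636 - 2395)*(-1/2444) = -2001611/636*(-1/2444) = 2001611/1554384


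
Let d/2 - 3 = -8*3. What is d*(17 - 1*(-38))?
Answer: -2310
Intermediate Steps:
d = -42 (d = 6 + 2*(-8*3) = 6 + 2*(-24) = 6 - 48 = -42)
d*(17 - 1*(-38)) = -42*(17 - 1*(-38)) = -42*(17 + 38) = -42*55 = -2310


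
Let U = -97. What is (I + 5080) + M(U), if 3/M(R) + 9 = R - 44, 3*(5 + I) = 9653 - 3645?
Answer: 1061647/150 ≈ 7077.6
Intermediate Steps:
I = 5993/3 (I = -5 + (9653 - 3645)/3 = -5 + (⅓)*6008 = -5 + 6008/3 = 5993/3 ≈ 1997.7)
M(R) = 3/(-53 + R) (M(R) = 3/(-9 + (R - 44)) = 3/(-9 + (-44 + R)) = 3/(-53 + R))
(I + 5080) + M(U) = (5993/3 + 5080) + 3/(-53 - 97) = 21233/3 + 3/(-150) = 21233/3 + 3*(-1/150) = 21233/3 - 1/50 = 1061647/150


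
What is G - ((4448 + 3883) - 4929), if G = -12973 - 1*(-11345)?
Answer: -5030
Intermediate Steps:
G = -1628 (G = -12973 + 11345 = -1628)
G - ((4448 + 3883) - 4929) = -1628 - ((4448 + 3883) - 4929) = -1628 - (8331 - 4929) = -1628 - 1*3402 = -1628 - 3402 = -5030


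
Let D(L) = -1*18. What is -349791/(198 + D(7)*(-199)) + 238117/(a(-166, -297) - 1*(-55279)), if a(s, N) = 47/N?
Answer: -456289987103/5171612040 ≈ -88.230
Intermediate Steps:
D(L) = -18
-349791/(198 + D(7)*(-199)) + 238117/(a(-166, -297) - 1*(-55279)) = -349791/(198 - 18*(-199)) + 238117/(47/(-297) - 1*(-55279)) = -349791/(198 + 3582) + 238117/(47*(-1/297) + 55279) = -349791/3780 + 238117/(-47/297 + 55279) = -349791*1/3780 + 238117/(16417816/297) = -116597/1260 + 238117*(297/16417816) = -116597/1260 + 70720749/16417816 = -456289987103/5171612040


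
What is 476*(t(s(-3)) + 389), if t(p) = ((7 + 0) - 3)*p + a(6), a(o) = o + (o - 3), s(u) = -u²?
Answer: 172312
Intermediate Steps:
a(o) = -3 + 2*o (a(o) = o + (-3 + o) = -3 + 2*o)
t(p) = 9 + 4*p (t(p) = ((7 + 0) - 3)*p + (-3 + 2*6) = (7 - 3)*p + (-3 + 12) = 4*p + 9 = 9 + 4*p)
476*(t(s(-3)) + 389) = 476*((9 + 4*(-1*(-3)²)) + 389) = 476*((9 + 4*(-1*9)) + 389) = 476*((9 + 4*(-9)) + 389) = 476*((9 - 36) + 389) = 476*(-27 + 389) = 476*362 = 172312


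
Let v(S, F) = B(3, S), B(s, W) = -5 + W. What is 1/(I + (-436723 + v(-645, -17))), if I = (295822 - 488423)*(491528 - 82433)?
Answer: -1/78792543468 ≈ -1.2692e-11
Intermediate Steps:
v(S, F) = -5 + S
I = -78792106095 (I = -192601*409095 = -78792106095)
1/(I + (-436723 + v(-645, -17))) = 1/(-78792106095 + (-436723 + (-5 - 645))) = 1/(-78792106095 + (-436723 - 650)) = 1/(-78792106095 - 437373) = 1/(-78792543468) = -1/78792543468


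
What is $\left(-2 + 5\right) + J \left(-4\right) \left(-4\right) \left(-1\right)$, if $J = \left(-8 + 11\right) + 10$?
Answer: $-205$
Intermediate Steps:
$J = 13$ ($J = 3 + 10 = 13$)
$\left(-2 + 5\right) + J \left(-4\right) \left(-4\right) \left(-1\right) = \left(-2 + 5\right) + 13 \left(-4\right) \left(-4\right) \left(-1\right) = 3 + 13 \cdot 16 \left(-1\right) = 3 + 13 \left(-16\right) = 3 - 208 = -205$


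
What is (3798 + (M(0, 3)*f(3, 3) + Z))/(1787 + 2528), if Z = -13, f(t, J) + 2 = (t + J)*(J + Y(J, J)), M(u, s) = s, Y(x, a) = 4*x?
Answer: 4049/4315 ≈ 0.93835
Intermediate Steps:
f(t, J) = -2 + 5*J*(J + t) (f(t, J) = -2 + (t + J)*(J + 4*J) = -2 + (J + t)*(5*J) = -2 + 5*J*(J + t))
(3798 + (M(0, 3)*f(3, 3) + Z))/(1787 + 2528) = (3798 + (3*(-2 + 5*3**2 + 5*3*3) - 13))/(1787 + 2528) = (3798 + (3*(-2 + 5*9 + 45) - 13))/4315 = (3798 + (3*(-2 + 45 + 45) - 13))*(1/4315) = (3798 + (3*88 - 13))*(1/4315) = (3798 + (264 - 13))*(1/4315) = (3798 + 251)*(1/4315) = 4049*(1/4315) = 4049/4315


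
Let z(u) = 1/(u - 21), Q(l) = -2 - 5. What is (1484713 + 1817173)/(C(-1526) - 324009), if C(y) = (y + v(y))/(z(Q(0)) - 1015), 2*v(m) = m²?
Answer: -13406128858/1320174075 ≈ -10.155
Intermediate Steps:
Q(l) = -7
z(u) = 1/(-21 + u)
v(m) = m²/2
C(y) = -28*y/28421 - 14*y²/28421 (C(y) = (y + y²/2)/(1/(-21 - 7) - 1015) = (y + y²/2)/(1/(-28) - 1015) = (y + y²/2)/(-1/28 - 1015) = (y + y²/2)/(-28421/28) = (y + y²/2)*(-28/28421) = -28*y/28421 - 14*y²/28421)
(1484713 + 1817173)/(C(-1526) - 324009) = (1484713 + 1817173)/((14/28421)*(-1526)*(-2 - 1*(-1526)) - 324009) = 3301886/((14/28421)*(-1526)*(-2 + 1526) - 324009) = 3301886/((14/28421)*(-1526)*1524 - 324009) = 3301886/(-32558736/28421 - 324009) = 3301886/(-9241218525/28421) = 3301886*(-28421/9241218525) = -13406128858/1320174075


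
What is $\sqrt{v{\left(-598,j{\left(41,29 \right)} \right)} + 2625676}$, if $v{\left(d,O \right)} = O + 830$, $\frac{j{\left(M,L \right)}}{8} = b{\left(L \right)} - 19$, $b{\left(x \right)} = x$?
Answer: $\sqrt{2626586} \approx 1620.7$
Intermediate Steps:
$j{\left(M,L \right)} = -152 + 8 L$ ($j{\left(M,L \right)} = 8 \left(L - 19\right) = 8 \left(-19 + L\right) = -152 + 8 L$)
$v{\left(d,O \right)} = 830 + O$
$\sqrt{v{\left(-598,j{\left(41,29 \right)} \right)} + 2625676} = \sqrt{\left(830 + \left(-152 + 8 \cdot 29\right)\right) + 2625676} = \sqrt{\left(830 + \left(-152 + 232\right)\right) + 2625676} = \sqrt{\left(830 + 80\right) + 2625676} = \sqrt{910 + 2625676} = \sqrt{2626586}$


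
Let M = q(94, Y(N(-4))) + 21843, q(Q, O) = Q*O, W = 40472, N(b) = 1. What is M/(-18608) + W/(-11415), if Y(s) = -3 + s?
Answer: -1000294801/212410320 ≈ -4.7093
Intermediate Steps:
q(Q, O) = O*Q
M = 21655 (M = (-3 + 1)*94 + 21843 = -2*94 + 21843 = -188 + 21843 = 21655)
M/(-18608) + W/(-11415) = 21655/(-18608) + 40472/(-11415) = 21655*(-1/18608) + 40472*(-1/11415) = -21655/18608 - 40472/11415 = -1000294801/212410320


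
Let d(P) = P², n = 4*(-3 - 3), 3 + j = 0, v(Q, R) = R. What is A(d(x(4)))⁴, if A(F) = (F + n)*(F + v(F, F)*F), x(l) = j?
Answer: 3321506250000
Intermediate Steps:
j = -3 (j = -3 + 0 = -3)
n = -24 (n = 4*(-6) = -24)
x(l) = -3
A(F) = (-24 + F)*(F + F²) (A(F) = (F - 24)*(F + F*F) = (-24 + F)*(F + F²))
A(d(x(4)))⁴ = ((-3)²*(-24 + ((-3)²)² - 23*(-3)²))⁴ = (9*(-24 + 9² - 23*9))⁴ = (9*(-24 + 81 - 207))⁴ = (9*(-150))⁴ = (-1350)⁴ = 3321506250000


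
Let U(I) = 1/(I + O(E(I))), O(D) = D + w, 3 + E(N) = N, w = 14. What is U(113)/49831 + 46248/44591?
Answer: 546186473447/526617346677 ≈ 1.0372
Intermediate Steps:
E(N) = -3 + N
O(D) = 14 + D (O(D) = D + 14 = 14 + D)
U(I) = 1/(11 + 2*I) (U(I) = 1/(I + (14 + (-3 + I))) = 1/(I + (11 + I)) = 1/(11 + 2*I))
U(113)/49831 + 46248/44591 = 1/((11 + 2*113)*49831) + 46248/44591 = (1/49831)/(11 + 226) + 46248*(1/44591) = (1/49831)/237 + 46248/44591 = (1/237)*(1/49831) + 46248/44591 = 1/11809947 + 46248/44591 = 546186473447/526617346677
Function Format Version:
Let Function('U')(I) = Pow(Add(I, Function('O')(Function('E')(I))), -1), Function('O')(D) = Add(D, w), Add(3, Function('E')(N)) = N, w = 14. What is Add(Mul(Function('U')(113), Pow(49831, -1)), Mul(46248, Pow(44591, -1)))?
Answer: Rational(546186473447, 526617346677) ≈ 1.0372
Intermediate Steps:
Function('E')(N) = Add(-3, N)
Function('O')(D) = Add(14, D) (Function('O')(D) = Add(D, 14) = Add(14, D))
Function('U')(I) = Pow(Add(11, Mul(2, I)), -1) (Function('U')(I) = Pow(Add(I, Add(14, Add(-3, I))), -1) = Pow(Add(I, Add(11, I)), -1) = Pow(Add(11, Mul(2, I)), -1))
Add(Mul(Function('U')(113), Pow(49831, -1)), Mul(46248, Pow(44591, -1))) = Add(Mul(Pow(Add(11, Mul(2, 113)), -1), Pow(49831, -1)), Mul(46248, Pow(44591, -1))) = Add(Mul(Pow(Add(11, 226), -1), Rational(1, 49831)), Mul(46248, Rational(1, 44591))) = Add(Mul(Pow(237, -1), Rational(1, 49831)), Rational(46248, 44591)) = Add(Mul(Rational(1, 237), Rational(1, 49831)), Rational(46248, 44591)) = Add(Rational(1, 11809947), Rational(46248, 44591)) = Rational(546186473447, 526617346677)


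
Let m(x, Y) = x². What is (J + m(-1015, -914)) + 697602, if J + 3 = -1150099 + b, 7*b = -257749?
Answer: 3786326/7 ≈ 5.4090e+5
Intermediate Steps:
b = -257749/7 (b = (⅐)*(-257749) = -257749/7 ≈ -36821.)
J = -8308463/7 (J = -3 + (-1150099 - 257749/7) = -3 - 8308442/7 = -8308463/7 ≈ -1.1869e+6)
(J + m(-1015, -914)) + 697602 = (-8308463/7 + (-1015)²) + 697602 = (-8308463/7 + 1030225) + 697602 = -1096888/7 + 697602 = 3786326/7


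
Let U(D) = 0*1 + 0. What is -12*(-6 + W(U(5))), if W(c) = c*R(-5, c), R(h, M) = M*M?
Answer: 72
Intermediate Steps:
U(D) = 0 (U(D) = 0 + 0 = 0)
R(h, M) = M**2
W(c) = c**3 (W(c) = c*c**2 = c**3)
-12*(-6 + W(U(5))) = -12*(-6 + 0**3) = -12*(-6 + 0) = -12*(-6) = 72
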